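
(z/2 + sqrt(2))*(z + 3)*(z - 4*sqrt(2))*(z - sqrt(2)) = z^4/2 - 3*sqrt(2)*z^3/2 + 3*z^3/2 - 9*sqrt(2)*z^2/2 - 6*z^2 - 18*z + 8*sqrt(2)*z + 24*sqrt(2)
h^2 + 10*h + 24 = (h + 4)*(h + 6)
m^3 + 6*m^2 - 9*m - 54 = (m - 3)*(m + 3)*(m + 6)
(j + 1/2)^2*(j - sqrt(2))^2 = j^4 - 2*sqrt(2)*j^3 + j^3 - 2*sqrt(2)*j^2 + 9*j^2/4 - sqrt(2)*j/2 + 2*j + 1/2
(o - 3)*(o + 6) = o^2 + 3*o - 18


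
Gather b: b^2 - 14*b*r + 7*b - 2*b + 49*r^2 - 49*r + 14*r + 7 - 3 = b^2 + b*(5 - 14*r) + 49*r^2 - 35*r + 4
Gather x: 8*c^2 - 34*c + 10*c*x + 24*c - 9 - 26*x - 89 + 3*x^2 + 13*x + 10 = 8*c^2 - 10*c + 3*x^2 + x*(10*c - 13) - 88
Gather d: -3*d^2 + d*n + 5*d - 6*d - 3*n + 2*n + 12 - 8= -3*d^2 + d*(n - 1) - n + 4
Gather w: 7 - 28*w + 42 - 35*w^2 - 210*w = -35*w^2 - 238*w + 49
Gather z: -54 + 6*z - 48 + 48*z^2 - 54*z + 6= 48*z^2 - 48*z - 96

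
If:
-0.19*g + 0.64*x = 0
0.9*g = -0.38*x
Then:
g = 0.00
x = 0.00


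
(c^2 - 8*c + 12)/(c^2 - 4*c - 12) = (c - 2)/(c + 2)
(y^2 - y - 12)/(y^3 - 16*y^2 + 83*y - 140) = (y + 3)/(y^2 - 12*y + 35)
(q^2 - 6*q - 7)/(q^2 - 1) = (q - 7)/(q - 1)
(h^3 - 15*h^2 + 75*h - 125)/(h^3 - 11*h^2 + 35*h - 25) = (h - 5)/(h - 1)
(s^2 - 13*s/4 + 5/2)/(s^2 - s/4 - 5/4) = (s - 2)/(s + 1)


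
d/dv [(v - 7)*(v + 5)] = 2*v - 2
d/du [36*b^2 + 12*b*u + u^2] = 12*b + 2*u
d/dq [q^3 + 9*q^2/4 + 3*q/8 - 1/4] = 3*q^2 + 9*q/2 + 3/8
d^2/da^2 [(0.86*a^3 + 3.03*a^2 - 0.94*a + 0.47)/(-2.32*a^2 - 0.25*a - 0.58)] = (7.105427357601e-15*a^5 + 15.840644*a^3 + 8.53644*a^2 - 10.960608*a - 1.10507)/(12.487168*a^6 + 4.0368*a^5 + 9.800376*a^4 + 2.034025*a^3 + 2.450094*a^2 + 0.2523*a + 0.195112)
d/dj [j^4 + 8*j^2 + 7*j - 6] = 4*j^3 + 16*j + 7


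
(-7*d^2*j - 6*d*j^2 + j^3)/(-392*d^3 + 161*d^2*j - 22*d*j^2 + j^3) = j*(d + j)/(56*d^2 - 15*d*j + j^2)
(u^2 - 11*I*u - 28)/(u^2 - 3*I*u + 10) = (u^2 - 11*I*u - 28)/(u^2 - 3*I*u + 10)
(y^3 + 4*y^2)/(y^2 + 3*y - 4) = y^2/(y - 1)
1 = 1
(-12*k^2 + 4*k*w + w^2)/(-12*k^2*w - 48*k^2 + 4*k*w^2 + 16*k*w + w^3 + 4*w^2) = 1/(w + 4)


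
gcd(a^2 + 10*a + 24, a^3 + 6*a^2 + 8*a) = a + 4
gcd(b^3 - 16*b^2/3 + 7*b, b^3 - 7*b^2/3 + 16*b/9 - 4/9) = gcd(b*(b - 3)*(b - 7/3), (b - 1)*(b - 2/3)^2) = 1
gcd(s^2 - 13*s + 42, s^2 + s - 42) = s - 6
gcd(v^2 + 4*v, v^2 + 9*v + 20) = v + 4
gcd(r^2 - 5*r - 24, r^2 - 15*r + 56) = r - 8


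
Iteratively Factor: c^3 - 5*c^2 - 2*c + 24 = (c - 3)*(c^2 - 2*c - 8) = (c - 4)*(c - 3)*(c + 2)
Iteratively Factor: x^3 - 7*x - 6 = (x + 1)*(x^2 - x - 6) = (x + 1)*(x + 2)*(x - 3)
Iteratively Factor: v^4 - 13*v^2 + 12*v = (v - 1)*(v^3 + v^2 - 12*v) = (v - 1)*(v + 4)*(v^2 - 3*v) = v*(v - 1)*(v + 4)*(v - 3)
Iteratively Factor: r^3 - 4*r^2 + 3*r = (r)*(r^2 - 4*r + 3) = r*(r - 1)*(r - 3)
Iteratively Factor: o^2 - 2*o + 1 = (o - 1)*(o - 1)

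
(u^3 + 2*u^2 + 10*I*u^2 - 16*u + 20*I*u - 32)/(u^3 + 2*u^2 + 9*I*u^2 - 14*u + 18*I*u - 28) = (u + 8*I)/(u + 7*I)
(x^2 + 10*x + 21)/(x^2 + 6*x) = (x^2 + 10*x + 21)/(x*(x + 6))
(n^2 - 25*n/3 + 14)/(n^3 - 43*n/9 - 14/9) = 3*(n - 6)/(3*n^2 + 7*n + 2)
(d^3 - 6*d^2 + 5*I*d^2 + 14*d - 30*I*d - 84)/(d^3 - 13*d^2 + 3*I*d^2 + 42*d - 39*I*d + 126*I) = (d^2 + 5*I*d + 14)/(d^2 + d*(-7 + 3*I) - 21*I)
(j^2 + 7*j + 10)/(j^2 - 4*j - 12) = (j + 5)/(j - 6)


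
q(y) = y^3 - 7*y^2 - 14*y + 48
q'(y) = 3*y^2 - 14*y - 14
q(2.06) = -1.80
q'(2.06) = -30.11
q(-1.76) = 45.51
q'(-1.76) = 19.93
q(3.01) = -30.29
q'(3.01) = -28.96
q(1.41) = 17.15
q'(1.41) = -27.78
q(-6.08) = -350.40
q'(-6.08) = 182.02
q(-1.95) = 41.27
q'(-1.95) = 24.71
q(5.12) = -72.96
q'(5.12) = -7.04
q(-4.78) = -154.23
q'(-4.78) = 121.47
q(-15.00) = -4692.00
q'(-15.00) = 871.00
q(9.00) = 84.00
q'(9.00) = 103.00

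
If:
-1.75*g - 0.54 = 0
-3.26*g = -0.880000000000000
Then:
No Solution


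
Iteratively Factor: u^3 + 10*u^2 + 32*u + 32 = (u + 2)*(u^2 + 8*u + 16) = (u + 2)*(u + 4)*(u + 4)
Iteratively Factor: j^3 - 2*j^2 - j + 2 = (j - 2)*(j^2 - 1) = (j - 2)*(j - 1)*(j + 1)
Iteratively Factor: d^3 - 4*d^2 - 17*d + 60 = (d - 3)*(d^2 - d - 20) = (d - 5)*(d - 3)*(d + 4)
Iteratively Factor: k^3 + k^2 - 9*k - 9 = (k + 1)*(k^2 - 9) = (k + 1)*(k + 3)*(k - 3)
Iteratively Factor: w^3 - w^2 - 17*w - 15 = (w + 3)*(w^2 - 4*w - 5) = (w - 5)*(w + 3)*(w + 1)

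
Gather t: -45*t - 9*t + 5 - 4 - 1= -54*t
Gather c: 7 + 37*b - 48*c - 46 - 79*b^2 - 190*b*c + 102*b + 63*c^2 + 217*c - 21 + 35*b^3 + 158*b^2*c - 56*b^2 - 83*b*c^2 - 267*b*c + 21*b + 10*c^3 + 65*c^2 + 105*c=35*b^3 - 135*b^2 + 160*b + 10*c^3 + c^2*(128 - 83*b) + c*(158*b^2 - 457*b + 274) - 60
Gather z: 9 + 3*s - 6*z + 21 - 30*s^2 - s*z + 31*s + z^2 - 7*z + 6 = -30*s^2 + 34*s + z^2 + z*(-s - 13) + 36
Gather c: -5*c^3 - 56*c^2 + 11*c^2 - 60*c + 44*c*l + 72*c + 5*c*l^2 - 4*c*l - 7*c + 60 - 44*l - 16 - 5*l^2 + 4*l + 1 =-5*c^3 - 45*c^2 + c*(5*l^2 + 40*l + 5) - 5*l^2 - 40*l + 45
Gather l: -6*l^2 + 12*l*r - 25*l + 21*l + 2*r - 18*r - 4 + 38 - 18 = -6*l^2 + l*(12*r - 4) - 16*r + 16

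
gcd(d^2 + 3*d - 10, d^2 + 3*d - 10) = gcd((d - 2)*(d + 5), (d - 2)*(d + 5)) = d^2 + 3*d - 10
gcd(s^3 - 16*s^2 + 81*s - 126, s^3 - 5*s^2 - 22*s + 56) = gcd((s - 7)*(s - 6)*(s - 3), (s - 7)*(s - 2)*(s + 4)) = s - 7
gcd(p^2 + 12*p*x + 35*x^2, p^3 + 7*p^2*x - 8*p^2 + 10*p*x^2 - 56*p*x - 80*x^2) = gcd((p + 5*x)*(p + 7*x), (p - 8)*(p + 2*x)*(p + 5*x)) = p + 5*x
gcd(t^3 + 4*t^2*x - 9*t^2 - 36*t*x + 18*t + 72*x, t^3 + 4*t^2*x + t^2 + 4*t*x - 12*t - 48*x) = t^2 + 4*t*x - 3*t - 12*x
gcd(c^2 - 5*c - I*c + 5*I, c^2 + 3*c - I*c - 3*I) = c - I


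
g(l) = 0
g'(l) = 0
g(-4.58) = 0.00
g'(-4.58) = 0.00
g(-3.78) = 0.00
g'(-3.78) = 0.00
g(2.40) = 0.00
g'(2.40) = 0.00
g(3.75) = 0.00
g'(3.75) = 0.00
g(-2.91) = 0.00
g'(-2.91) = 0.00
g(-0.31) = 0.00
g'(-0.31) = 0.00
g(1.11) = 0.00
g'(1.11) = 0.00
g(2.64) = 0.00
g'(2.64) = 0.00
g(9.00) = 0.00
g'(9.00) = 0.00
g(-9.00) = 0.00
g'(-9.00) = 0.00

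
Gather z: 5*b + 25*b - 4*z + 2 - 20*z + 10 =30*b - 24*z + 12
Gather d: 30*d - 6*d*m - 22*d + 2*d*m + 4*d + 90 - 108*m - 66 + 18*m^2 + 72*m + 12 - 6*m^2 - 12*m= d*(12 - 4*m) + 12*m^2 - 48*m + 36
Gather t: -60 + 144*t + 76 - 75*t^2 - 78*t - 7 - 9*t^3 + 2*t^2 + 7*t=-9*t^3 - 73*t^2 + 73*t + 9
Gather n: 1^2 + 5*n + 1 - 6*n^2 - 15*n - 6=-6*n^2 - 10*n - 4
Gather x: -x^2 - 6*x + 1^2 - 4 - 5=-x^2 - 6*x - 8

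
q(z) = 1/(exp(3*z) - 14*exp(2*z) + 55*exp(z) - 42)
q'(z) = (-3*exp(3*z) + 28*exp(2*z) - 55*exp(z))/(exp(3*z) - 14*exp(2*z) + 55*exp(z) - 42)^2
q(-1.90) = -0.03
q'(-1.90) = -0.01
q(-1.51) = -0.03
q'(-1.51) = -0.01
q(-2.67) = -0.03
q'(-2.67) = -0.00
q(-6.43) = -0.02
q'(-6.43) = -0.00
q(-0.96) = -0.04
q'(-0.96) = -0.03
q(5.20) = 0.00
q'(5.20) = -0.00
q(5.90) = 0.00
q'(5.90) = -0.00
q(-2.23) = -0.03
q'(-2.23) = -0.00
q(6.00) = 0.00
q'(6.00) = 0.00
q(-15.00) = -0.02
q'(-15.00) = 0.00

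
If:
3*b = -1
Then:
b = -1/3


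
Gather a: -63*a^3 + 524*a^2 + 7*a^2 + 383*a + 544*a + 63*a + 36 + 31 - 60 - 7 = -63*a^3 + 531*a^2 + 990*a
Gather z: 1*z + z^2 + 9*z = z^2 + 10*z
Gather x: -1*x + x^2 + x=x^2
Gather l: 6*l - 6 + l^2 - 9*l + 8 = l^2 - 3*l + 2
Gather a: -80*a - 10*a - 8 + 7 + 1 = -90*a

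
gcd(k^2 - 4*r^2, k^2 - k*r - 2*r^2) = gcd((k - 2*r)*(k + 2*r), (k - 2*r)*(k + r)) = -k + 2*r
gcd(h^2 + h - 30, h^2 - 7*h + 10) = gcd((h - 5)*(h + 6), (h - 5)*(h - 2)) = h - 5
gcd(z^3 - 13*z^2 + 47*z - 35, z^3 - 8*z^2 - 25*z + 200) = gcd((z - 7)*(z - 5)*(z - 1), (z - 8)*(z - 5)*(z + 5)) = z - 5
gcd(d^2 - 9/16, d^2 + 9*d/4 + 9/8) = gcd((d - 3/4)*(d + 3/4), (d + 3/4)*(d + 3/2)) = d + 3/4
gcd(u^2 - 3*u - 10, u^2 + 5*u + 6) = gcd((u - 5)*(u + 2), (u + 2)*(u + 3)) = u + 2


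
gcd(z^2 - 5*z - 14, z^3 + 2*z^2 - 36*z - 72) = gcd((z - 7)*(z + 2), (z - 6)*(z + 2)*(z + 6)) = z + 2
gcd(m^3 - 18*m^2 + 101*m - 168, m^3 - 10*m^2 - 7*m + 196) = m - 7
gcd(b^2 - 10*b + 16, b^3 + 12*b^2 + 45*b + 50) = 1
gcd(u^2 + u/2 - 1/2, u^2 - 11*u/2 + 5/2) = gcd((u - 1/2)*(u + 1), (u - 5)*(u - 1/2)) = u - 1/2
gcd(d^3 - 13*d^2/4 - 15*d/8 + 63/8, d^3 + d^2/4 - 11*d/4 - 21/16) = d^2 - d/4 - 21/8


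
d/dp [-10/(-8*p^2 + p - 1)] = 10*(1 - 16*p)/(8*p^2 - p + 1)^2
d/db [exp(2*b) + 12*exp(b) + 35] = 2*(exp(b) + 6)*exp(b)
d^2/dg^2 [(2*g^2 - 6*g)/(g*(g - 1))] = -8/(g^3 - 3*g^2 + 3*g - 1)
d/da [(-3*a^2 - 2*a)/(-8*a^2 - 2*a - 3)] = 2*(-5*a^2 + 9*a + 3)/(64*a^4 + 32*a^3 + 52*a^2 + 12*a + 9)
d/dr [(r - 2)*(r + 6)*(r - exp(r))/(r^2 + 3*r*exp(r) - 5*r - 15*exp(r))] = (-(r - 2)*(r + 6)*(r - exp(r))*(3*r*exp(r) + 2*r - 12*exp(r) - 5) + ((1 - exp(r))*(r - 2)*(r + 6) + (r - 2)*(r - exp(r)) + (r + 6)*(r - exp(r)))*(r^2 + 3*r*exp(r) - 5*r - 15*exp(r)))/(r^2 + 3*r*exp(r) - 5*r - 15*exp(r))^2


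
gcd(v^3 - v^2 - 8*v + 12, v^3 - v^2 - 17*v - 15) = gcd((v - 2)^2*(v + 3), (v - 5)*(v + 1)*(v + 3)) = v + 3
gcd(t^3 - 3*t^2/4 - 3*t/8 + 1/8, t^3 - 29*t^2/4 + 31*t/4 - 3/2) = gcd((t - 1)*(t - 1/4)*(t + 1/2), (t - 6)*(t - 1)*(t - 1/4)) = t^2 - 5*t/4 + 1/4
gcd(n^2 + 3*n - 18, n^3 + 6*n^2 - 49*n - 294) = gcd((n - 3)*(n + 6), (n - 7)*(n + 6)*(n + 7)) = n + 6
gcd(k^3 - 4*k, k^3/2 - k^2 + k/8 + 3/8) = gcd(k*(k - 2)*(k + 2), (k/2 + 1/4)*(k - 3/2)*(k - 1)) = 1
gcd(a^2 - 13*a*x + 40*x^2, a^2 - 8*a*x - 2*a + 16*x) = -a + 8*x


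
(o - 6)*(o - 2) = o^2 - 8*o + 12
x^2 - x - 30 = (x - 6)*(x + 5)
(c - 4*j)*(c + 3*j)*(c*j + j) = c^3*j - c^2*j^2 + c^2*j - 12*c*j^3 - c*j^2 - 12*j^3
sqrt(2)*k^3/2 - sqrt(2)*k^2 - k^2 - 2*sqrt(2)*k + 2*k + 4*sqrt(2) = (k - 2)*(k - 2*sqrt(2))*(sqrt(2)*k/2 + 1)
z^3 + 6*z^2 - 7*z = z*(z - 1)*(z + 7)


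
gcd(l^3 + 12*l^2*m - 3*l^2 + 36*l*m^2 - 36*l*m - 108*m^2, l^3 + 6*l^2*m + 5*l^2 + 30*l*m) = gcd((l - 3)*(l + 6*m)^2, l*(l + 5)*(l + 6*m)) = l + 6*m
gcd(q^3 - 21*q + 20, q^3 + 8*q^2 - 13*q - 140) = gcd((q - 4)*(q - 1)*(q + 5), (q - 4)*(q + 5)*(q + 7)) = q^2 + q - 20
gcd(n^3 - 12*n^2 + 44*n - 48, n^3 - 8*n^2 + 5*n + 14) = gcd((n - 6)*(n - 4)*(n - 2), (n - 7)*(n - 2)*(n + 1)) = n - 2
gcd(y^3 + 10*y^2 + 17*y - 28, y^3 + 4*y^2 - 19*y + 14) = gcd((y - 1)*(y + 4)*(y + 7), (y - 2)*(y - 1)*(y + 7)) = y^2 + 6*y - 7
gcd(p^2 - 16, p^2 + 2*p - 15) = 1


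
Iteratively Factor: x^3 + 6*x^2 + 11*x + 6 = (x + 2)*(x^2 + 4*x + 3) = (x + 1)*(x + 2)*(x + 3)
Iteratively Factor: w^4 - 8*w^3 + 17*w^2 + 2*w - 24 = (w - 4)*(w^3 - 4*w^2 + w + 6) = (w - 4)*(w - 2)*(w^2 - 2*w - 3) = (w - 4)*(w - 2)*(w + 1)*(w - 3)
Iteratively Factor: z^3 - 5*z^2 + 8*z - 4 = (z - 2)*(z^2 - 3*z + 2) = (z - 2)*(z - 1)*(z - 2)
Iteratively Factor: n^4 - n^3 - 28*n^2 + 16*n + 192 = (n - 4)*(n^3 + 3*n^2 - 16*n - 48) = (n - 4)*(n + 4)*(n^2 - n - 12) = (n - 4)^2*(n + 4)*(n + 3)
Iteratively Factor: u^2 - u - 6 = (u - 3)*(u + 2)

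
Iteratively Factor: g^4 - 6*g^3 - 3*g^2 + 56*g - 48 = (g - 1)*(g^3 - 5*g^2 - 8*g + 48) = (g - 4)*(g - 1)*(g^2 - g - 12) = (g - 4)*(g - 1)*(g + 3)*(g - 4)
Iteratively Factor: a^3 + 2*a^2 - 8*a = (a - 2)*(a^2 + 4*a) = (a - 2)*(a + 4)*(a)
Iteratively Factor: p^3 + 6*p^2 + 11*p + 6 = (p + 2)*(p^2 + 4*p + 3) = (p + 1)*(p + 2)*(p + 3)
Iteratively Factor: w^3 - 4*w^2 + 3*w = (w)*(w^2 - 4*w + 3) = w*(w - 3)*(w - 1)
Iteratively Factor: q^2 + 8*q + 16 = (q + 4)*(q + 4)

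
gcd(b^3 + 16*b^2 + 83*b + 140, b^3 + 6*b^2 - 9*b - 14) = b + 7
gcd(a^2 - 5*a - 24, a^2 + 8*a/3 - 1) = a + 3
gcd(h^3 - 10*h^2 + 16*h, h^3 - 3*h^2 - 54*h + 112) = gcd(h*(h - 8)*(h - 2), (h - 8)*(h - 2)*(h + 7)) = h^2 - 10*h + 16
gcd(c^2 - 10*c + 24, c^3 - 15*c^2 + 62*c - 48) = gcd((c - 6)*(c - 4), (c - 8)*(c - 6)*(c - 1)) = c - 6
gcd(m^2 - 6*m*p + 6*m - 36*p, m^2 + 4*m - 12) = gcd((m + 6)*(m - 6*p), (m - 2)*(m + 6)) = m + 6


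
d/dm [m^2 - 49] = 2*m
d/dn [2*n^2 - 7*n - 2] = 4*n - 7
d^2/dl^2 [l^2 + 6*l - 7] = 2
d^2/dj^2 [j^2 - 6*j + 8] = 2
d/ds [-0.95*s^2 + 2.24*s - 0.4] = 2.24 - 1.9*s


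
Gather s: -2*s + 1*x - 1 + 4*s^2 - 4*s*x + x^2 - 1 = 4*s^2 + s*(-4*x - 2) + x^2 + x - 2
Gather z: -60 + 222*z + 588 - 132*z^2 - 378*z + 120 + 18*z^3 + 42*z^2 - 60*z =18*z^3 - 90*z^2 - 216*z + 648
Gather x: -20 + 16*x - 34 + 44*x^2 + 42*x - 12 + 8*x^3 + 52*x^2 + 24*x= 8*x^3 + 96*x^2 + 82*x - 66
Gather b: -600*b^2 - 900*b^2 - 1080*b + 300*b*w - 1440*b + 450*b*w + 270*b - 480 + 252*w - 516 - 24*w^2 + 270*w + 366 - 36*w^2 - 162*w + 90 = -1500*b^2 + b*(750*w - 2250) - 60*w^2 + 360*w - 540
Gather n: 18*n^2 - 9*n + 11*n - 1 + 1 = 18*n^2 + 2*n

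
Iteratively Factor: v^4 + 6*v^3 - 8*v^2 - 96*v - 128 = (v + 2)*(v^3 + 4*v^2 - 16*v - 64) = (v + 2)*(v + 4)*(v^2 - 16) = (v + 2)*(v + 4)^2*(v - 4)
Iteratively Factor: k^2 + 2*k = (k)*(k + 2)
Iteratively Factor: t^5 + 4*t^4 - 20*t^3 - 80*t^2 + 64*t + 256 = (t - 2)*(t^4 + 6*t^3 - 8*t^2 - 96*t - 128) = (t - 2)*(t + 4)*(t^3 + 2*t^2 - 16*t - 32) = (t - 2)*(t + 4)^2*(t^2 - 2*t - 8) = (t - 4)*(t - 2)*(t + 4)^2*(t + 2)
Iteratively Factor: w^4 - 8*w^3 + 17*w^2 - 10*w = (w - 1)*(w^3 - 7*w^2 + 10*w) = (w - 5)*(w - 1)*(w^2 - 2*w) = (w - 5)*(w - 2)*(w - 1)*(w)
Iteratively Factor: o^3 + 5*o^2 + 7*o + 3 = (o + 1)*(o^2 + 4*o + 3) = (o + 1)*(o + 3)*(o + 1)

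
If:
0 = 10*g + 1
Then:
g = -1/10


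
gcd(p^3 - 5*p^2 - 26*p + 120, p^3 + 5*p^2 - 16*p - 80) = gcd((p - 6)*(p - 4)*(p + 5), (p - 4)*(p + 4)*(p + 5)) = p^2 + p - 20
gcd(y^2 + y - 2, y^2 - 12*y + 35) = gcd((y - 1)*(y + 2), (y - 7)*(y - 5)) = 1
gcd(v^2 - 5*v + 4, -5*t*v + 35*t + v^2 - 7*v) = 1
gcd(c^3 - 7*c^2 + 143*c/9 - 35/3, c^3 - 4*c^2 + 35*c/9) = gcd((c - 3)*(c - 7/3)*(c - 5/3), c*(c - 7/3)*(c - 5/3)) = c^2 - 4*c + 35/9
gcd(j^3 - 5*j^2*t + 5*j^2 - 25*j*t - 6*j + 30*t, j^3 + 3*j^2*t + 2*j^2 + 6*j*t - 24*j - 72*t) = j + 6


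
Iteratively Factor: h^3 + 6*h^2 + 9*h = (h + 3)*(h^2 + 3*h) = (h + 3)^2*(h)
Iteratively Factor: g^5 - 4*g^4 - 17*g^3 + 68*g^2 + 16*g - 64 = (g + 4)*(g^4 - 8*g^3 + 15*g^2 + 8*g - 16) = (g + 1)*(g + 4)*(g^3 - 9*g^2 + 24*g - 16) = (g - 4)*(g + 1)*(g + 4)*(g^2 - 5*g + 4) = (g - 4)*(g - 1)*(g + 1)*(g + 4)*(g - 4)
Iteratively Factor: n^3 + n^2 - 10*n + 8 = (n - 2)*(n^2 + 3*n - 4) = (n - 2)*(n - 1)*(n + 4)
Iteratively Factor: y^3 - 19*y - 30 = (y - 5)*(y^2 + 5*y + 6) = (y - 5)*(y + 3)*(y + 2)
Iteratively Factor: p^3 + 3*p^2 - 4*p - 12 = (p + 2)*(p^2 + p - 6) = (p - 2)*(p + 2)*(p + 3)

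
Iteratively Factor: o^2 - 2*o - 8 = (o - 4)*(o + 2)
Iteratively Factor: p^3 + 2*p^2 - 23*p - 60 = (p - 5)*(p^2 + 7*p + 12) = (p - 5)*(p + 3)*(p + 4)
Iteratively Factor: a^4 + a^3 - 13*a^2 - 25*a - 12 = (a + 3)*(a^3 - 2*a^2 - 7*a - 4) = (a - 4)*(a + 3)*(a^2 + 2*a + 1) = (a - 4)*(a + 1)*(a + 3)*(a + 1)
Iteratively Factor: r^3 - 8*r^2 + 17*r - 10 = (r - 5)*(r^2 - 3*r + 2) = (r - 5)*(r - 1)*(r - 2)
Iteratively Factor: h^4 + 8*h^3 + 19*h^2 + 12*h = (h + 4)*(h^3 + 4*h^2 + 3*h) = (h + 3)*(h + 4)*(h^2 + h) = (h + 1)*(h + 3)*(h + 4)*(h)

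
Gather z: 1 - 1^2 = 0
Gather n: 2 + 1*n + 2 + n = 2*n + 4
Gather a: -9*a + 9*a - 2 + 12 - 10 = 0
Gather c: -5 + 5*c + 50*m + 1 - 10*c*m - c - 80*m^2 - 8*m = c*(4 - 10*m) - 80*m^2 + 42*m - 4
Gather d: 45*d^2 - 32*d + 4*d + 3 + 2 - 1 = 45*d^2 - 28*d + 4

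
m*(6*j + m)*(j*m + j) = 6*j^2*m^2 + 6*j^2*m + j*m^3 + j*m^2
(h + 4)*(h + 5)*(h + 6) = h^3 + 15*h^2 + 74*h + 120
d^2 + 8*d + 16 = (d + 4)^2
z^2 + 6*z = z*(z + 6)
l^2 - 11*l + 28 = (l - 7)*(l - 4)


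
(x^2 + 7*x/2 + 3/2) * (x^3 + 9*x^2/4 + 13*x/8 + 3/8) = x^5 + 23*x^4/4 + 11*x^3 + 151*x^2/16 + 15*x/4 + 9/16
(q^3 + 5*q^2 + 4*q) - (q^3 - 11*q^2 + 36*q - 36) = 16*q^2 - 32*q + 36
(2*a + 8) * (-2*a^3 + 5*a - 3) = -4*a^4 - 16*a^3 + 10*a^2 + 34*a - 24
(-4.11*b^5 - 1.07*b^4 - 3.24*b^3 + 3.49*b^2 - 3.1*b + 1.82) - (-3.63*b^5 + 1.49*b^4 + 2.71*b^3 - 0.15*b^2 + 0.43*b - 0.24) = -0.48*b^5 - 2.56*b^4 - 5.95*b^3 + 3.64*b^2 - 3.53*b + 2.06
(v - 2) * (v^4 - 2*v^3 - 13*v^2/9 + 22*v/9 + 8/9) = v^5 - 4*v^4 + 23*v^3/9 + 16*v^2/3 - 4*v - 16/9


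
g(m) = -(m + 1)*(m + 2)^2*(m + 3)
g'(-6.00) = 248.00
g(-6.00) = -240.00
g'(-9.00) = 1358.00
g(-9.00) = -2352.00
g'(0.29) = -43.46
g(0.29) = -22.26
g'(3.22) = -558.51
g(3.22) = -715.23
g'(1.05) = -107.39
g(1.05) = -77.23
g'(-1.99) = 0.02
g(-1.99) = 0.00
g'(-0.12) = -22.82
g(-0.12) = -8.96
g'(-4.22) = 39.32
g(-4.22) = -19.36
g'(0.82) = -84.06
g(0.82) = -55.29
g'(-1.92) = 0.16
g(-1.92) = 0.01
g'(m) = -(m + 1)*(m + 2)^2 - (m + 1)*(m + 3)*(2*m + 4) - (m + 2)^2*(m + 3) = -4*m^3 - 24*m^2 - 46*m - 28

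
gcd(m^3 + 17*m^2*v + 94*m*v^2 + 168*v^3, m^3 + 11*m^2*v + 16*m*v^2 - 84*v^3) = m^2 + 13*m*v + 42*v^2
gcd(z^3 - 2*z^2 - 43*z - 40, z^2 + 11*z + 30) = z + 5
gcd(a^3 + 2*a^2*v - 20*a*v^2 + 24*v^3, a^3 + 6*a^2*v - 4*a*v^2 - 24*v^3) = -a^2 - 4*a*v + 12*v^2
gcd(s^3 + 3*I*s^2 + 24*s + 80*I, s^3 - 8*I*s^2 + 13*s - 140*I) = s^2 - I*s + 20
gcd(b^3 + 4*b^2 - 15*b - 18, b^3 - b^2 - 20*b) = 1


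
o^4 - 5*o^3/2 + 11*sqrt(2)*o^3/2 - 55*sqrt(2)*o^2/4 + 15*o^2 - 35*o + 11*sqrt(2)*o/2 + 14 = (o - 2)*(o - 1/2)*(o + 2*sqrt(2))*(o + 7*sqrt(2)/2)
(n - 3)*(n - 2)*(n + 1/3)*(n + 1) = n^4 - 11*n^3/3 - n^2/3 + 19*n/3 + 2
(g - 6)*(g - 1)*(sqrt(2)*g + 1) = sqrt(2)*g^3 - 7*sqrt(2)*g^2 + g^2 - 7*g + 6*sqrt(2)*g + 6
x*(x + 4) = x^2 + 4*x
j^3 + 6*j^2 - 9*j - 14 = (j - 2)*(j + 1)*(j + 7)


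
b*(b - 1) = b^2 - b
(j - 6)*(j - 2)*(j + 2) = j^3 - 6*j^2 - 4*j + 24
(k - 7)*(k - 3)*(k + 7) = k^3 - 3*k^2 - 49*k + 147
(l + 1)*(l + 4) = l^2 + 5*l + 4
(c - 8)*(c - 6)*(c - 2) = c^3 - 16*c^2 + 76*c - 96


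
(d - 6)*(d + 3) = d^2 - 3*d - 18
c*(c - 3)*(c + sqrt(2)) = c^3 - 3*c^2 + sqrt(2)*c^2 - 3*sqrt(2)*c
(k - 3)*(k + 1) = k^2 - 2*k - 3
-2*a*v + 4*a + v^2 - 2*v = (-2*a + v)*(v - 2)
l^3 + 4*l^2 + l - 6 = (l - 1)*(l + 2)*(l + 3)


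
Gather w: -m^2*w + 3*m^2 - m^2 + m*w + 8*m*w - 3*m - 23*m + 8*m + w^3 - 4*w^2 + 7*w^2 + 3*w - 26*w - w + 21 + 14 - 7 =2*m^2 - 18*m + w^3 + 3*w^2 + w*(-m^2 + 9*m - 24) + 28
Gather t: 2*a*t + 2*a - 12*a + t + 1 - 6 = -10*a + t*(2*a + 1) - 5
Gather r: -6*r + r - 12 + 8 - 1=-5*r - 5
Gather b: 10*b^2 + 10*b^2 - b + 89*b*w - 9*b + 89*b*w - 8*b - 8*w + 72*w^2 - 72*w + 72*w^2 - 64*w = 20*b^2 + b*(178*w - 18) + 144*w^2 - 144*w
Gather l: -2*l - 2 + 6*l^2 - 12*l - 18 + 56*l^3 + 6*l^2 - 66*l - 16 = 56*l^3 + 12*l^2 - 80*l - 36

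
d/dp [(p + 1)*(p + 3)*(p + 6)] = 3*p^2 + 20*p + 27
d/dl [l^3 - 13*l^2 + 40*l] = 3*l^2 - 26*l + 40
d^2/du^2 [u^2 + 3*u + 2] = 2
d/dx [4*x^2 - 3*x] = 8*x - 3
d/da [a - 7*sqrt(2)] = 1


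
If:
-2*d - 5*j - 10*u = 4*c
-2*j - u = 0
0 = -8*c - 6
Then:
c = -3/4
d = 3/2 - 15*u/4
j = -u/2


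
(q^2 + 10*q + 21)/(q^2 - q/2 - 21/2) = 2*(q + 7)/(2*q - 7)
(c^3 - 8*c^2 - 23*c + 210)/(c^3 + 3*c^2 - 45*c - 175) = (c - 6)/(c + 5)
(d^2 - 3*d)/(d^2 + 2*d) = (d - 3)/(d + 2)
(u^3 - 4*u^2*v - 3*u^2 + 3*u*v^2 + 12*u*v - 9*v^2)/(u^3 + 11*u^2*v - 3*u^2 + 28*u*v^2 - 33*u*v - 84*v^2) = (u^2 - 4*u*v + 3*v^2)/(u^2 + 11*u*v + 28*v^2)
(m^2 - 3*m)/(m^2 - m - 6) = m/(m + 2)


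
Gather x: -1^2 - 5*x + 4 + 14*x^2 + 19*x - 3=14*x^2 + 14*x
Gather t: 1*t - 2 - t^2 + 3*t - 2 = -t^2 + 4*t - 4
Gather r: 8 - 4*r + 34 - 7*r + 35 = 77 - 11*r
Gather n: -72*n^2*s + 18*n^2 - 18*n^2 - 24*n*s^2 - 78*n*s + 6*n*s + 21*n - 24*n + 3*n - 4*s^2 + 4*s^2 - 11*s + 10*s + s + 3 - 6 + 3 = -72*n^2*s + n*(-24*s^2 - 72*s)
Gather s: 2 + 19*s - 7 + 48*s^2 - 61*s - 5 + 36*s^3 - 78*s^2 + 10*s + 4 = 36*s^3 - 30*s^2 - 32*s - 6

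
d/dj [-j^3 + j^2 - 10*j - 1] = -3*j^2 + 2*j - 10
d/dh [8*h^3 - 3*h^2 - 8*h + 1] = 24*h^2 - 6*h - 8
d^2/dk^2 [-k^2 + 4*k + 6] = -2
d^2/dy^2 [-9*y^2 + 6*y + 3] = -18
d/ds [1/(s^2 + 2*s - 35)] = 2*(-s - 1)/(s^2 + 2*s - 35)^2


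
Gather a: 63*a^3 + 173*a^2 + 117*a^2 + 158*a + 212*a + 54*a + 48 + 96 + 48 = 63*a^3 + 290*a^2 + 424*a + 192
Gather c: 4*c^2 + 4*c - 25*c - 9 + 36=4*c^2 - 21*c + 27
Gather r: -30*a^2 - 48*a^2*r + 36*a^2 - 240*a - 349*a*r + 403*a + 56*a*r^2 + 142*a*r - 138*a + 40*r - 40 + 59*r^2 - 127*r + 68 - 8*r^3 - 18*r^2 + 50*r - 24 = 6*a^2 + 25*a - 8*r^3 + r^2*(56*a + 41) + r*(-48*a^2 - 207*a - 37) + 4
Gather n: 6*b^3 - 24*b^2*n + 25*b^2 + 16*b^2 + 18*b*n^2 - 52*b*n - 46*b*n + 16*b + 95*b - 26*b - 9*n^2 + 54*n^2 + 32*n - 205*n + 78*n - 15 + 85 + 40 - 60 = 6*b^3 + 41*b^2 + 85*b + n^2*(18*b + 45) + n*(-24*b^2 - 98*b - 95) + 50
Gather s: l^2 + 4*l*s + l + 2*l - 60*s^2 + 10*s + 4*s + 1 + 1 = l^2 + 3*l - 60*s^2 + s*(4*l + 14) + 2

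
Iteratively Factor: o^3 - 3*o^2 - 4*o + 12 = (o - 3)*(o^2 - 4) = (o - 3)*(o + 2)*(o - 2)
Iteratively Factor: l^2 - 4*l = (l - 4)*(l)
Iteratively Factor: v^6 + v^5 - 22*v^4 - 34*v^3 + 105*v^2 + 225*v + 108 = (v + 3)*(v^5 - 2*v^4 - 16*v^3 + 14*v^2 + 63*v + 36) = (v + 1)*(v + 3)*(v^4 - 3*v^3 - 13*v^2 + 27*v + 36) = (v + 1)*(v + 3)^2*(v^3 - 6*v^2 + 5*v + 12) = (v - 4)*(v + 1)*(v + 3)^2*(v^2 - 2*v - 3) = (v - 4)*(v - 3)*(v + 1)*(v + 3)^2*(v + 1)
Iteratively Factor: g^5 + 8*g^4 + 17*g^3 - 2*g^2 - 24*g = (g - 1)*(g^4 + 9*g^3 + 26*g^2 + 24*g) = (g - 1)*(g + 4)*(g^3 + 5*g^2 + 6*g) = g*(g - 1)*(g + 4)*(g^2 + 5*g + 6) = g*(g - 1)*(g + 3)*(g + 4)*(g + 2)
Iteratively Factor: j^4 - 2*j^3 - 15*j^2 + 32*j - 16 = (j - 1)*(j^3 - j^2 - 16*j + 16) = (j - 1)*(j + 4)*(j^2 - 5*j + 4) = (j - 4)*(j - 1)*(j + 4)*(j - 1)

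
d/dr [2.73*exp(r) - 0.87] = 2.73*exp(r)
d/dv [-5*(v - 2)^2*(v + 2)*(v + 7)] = -20*v^3 - 75*v^2 + 180*v + 100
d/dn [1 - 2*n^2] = -4*n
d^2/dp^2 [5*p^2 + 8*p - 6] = 10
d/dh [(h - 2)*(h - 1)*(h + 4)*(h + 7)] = 4*h^3 + 24*h^2 - 6*h - 62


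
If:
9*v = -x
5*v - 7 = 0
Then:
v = 7/5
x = -63/5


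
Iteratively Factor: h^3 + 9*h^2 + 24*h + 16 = (h + 1)*(h^2 + 8*h + 16) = (h + 1)*(h + 4)*(h + 4)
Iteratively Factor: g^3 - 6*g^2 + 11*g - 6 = (g - 3)*(g^2 - 3*g + 2) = (g - 3)*(g - 2)*(g - 1)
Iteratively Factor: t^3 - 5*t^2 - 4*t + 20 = (t + 2)*(t^2 - 7*t + 10) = (t - 2)*(t + 2)*(t - 5)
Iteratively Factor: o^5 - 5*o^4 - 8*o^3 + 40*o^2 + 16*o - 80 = (o - 2)*(o^4 - 3*o^3 - 14*o^2 + 12*o + 40) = (o - 2)^2*(o^3 - o^2 - 16*o - 20) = (o - 2)^2*(o + 2)*(o^2 - 3*o - 10) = (o - 5)*(o - 2)^2*(o + 2)*(o + 2)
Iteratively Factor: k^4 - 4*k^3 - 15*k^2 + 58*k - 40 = (k - 5)*(k^3 + k^2 - 10*k + 8) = (k - 5)*(k - 1)*(k^2 + 2*k - 8) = (k - 5)*(k - 1)*(k + 4)*(k - 2)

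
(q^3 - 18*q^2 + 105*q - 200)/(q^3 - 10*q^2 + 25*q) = (q - 8)/q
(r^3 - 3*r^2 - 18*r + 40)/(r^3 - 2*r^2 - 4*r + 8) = (r^2 - r - 20)/(r^2 - 4)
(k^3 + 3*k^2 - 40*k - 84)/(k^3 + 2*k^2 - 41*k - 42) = (k + 2)/(k + 1)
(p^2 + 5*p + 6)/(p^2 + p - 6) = (p + 2)/(p - 2)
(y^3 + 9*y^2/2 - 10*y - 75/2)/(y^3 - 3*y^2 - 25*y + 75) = (y + 5/2)/(y - 5)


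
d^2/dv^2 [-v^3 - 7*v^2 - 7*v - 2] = -6*v - 14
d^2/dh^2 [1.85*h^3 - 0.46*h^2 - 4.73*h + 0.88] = 11.1*h - 0.92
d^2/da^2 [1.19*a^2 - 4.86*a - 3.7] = 2.38000000000000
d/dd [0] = 0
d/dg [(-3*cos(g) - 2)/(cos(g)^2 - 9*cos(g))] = (-3*sin(g) + 18*sin(g)/cos(g)^2 - 4*tan(g))/(cos(g) - 9)^2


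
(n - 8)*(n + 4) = n^2 - 4*n - 32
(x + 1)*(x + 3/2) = x^2 + 5*x/2 + 3/2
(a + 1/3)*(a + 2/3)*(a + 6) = a^3 + 7*a^2 + 56*a/9 + 4/3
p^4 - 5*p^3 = p^3*(p - 5)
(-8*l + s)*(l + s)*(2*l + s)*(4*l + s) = -64*l^4 - 104*l^3*s - 42*l^2*s^2 - l*s^3 + s^4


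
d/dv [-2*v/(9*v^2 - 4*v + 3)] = 6*(3*v^2 - 1)/(81*v^4 - 72*v^3 + 70*v^2 - 24*v + 9)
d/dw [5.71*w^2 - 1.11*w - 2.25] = 11.42*w - 1.11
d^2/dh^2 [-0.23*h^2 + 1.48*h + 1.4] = -0.460000000000000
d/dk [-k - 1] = -1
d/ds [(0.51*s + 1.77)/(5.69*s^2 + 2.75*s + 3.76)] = (2.9019*s^2 + 1.4025*s - (0.51*s + 1.77)*(11.38*s + 2.75) + 1.9176)/(5.69*s^2 + 2.75*s + 3.76)^2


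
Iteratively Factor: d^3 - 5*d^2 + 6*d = (d)*(d^2 - 5*d + 6) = d*(d - 3)*(d - 2)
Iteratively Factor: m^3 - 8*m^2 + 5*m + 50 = (m + 2)*(m^2 - 10*m + 25) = (m - 5)*(m + 2)*(m - 5)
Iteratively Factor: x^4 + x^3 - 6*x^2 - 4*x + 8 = (x - 2)*(x^3 + 3*x^2 - 4) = (x - 2)*(x + 2)*(x^2 + x - 2) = (x - 2)*(x + 2)^2*(x - 1)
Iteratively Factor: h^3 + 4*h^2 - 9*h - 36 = (h + 3)*(h^2 + h - 12) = (h + 3)*(h + 4)*(h - 3)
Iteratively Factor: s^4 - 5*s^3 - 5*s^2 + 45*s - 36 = (s + 3)*(s^3 - 8*s^2 + 19*s - 12) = (s - 1)*(s + 3)*(s^2 - 7*s + 12) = (s - 3)*(s - 1)*(s + 3)*(s - 4)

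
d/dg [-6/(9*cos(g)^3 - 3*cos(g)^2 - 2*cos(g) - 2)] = 6*(-27*cos(g)^2 + 6*cos(g) + 2)*sin(g)/(-9*cos(g)^3 + 3*cos(g)^2 + 2*cos(g) + 2)^2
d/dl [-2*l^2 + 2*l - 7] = 2 - 4*l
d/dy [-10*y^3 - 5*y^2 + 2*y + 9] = -30*y^2 - 10*y + 2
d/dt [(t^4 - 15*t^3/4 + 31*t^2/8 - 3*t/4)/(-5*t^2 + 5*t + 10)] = (-16*t^3 - 10*t^2 + 28*t - 3)/(40*(t^2 + 2*t + 1))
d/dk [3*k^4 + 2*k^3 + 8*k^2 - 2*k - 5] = 12*k^3 + 6*k^2 + 16*k - 2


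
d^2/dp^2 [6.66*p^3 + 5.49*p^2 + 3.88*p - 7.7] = 39.96*p + 10.98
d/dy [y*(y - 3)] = 2*y - 3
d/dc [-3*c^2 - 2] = -6*c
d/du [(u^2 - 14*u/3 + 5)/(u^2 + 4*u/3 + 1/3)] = 2*(27*u^2 - 42*u - 37)/(9*u^4 + 24*u^3 + 22*u^2 + 8*u + 1)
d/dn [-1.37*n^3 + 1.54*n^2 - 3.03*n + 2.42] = -4.11*n^2 + 3.08*n - 3.03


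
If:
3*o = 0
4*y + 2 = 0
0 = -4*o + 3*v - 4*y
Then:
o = 0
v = -2/3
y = -1/2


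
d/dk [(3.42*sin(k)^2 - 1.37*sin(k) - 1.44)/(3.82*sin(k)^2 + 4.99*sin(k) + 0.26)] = (22.2992*sin(k)^2 + 12.78*sin(k) + 6.8294)*cos(k)/(14.5924*sin(k)^4 + 38.1236*sin(k)^3 + 26.8865*sin(k)^2 + 2.5948*sin(k) + 0.0676)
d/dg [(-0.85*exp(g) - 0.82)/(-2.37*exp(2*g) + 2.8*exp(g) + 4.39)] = (-(0.85*exp(g) + 0.82)*(4.74*exp(g) - 2.8) + 2.0145*exp(2*g) - 2.38*exp(g) - 3.7315)*exp(g)/(-2.37*exp(2*g) + 2.8*exp(g) + 4.39)^2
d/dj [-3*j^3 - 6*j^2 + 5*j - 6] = -9*j^2 - 12*j + 5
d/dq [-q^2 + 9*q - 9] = 9 - 2*q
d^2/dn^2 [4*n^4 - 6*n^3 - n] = 12*n*(4*n - 3)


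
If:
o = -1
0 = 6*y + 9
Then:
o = -1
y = -3/2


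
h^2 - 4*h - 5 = (h - 5)*(h + 1)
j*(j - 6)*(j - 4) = j^3 - 10*j^2 + 24*j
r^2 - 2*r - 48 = (r - 8)*(r + 6)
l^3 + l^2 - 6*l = l*(l - 2)*(l + 3)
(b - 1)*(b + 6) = b^2 + 5*b - 6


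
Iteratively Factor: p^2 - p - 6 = (p + 2)*(p - 3)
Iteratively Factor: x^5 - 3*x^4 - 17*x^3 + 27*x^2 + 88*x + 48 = (x + 1)*(x^4 - 4*x^3 - 13*x^2 + 40*x + 48) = (x + 1)^2*(x^3 - 5*x^2 - 8*x + 48) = (x - 4)*(x + 1)^2*(x^2 - x - 12) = (x - 4)^2*(x + 1)^2*(x + 3)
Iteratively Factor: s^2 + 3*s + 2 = (s + 1)*(s + 2)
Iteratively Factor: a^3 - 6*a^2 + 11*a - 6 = (a - 2)*(a^2 - 4*a + 3) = (a - 2)*(a - 1)*(a - 3)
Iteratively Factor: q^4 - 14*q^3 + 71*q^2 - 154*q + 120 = (q - 5)*(q^3 - 9*q^2 + 26*q - 24) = (q - 5)*(q - 3)*(q^2 - 6*q + 8) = (q - 5)*(q - 4)*(q - 3)*(q - 2)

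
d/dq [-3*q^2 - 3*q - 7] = -6*q - 3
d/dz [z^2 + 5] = 2*z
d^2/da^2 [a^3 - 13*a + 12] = 6*a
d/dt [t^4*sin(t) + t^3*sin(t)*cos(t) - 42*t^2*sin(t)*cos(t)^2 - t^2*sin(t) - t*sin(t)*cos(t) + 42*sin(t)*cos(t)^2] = t^4*cos(t) + 4*t^3*sin(t) + t^3*cos(2*t) + 3*t^2*sin(2*t)/2 - 23*t^2*cos(t)/2 - 63*t^2*cos(3*t)/2 - 23*t*sin(t) - 21*t*sin(3*t) - t*cos(2*t) - sin(2*t)/2 + 21*cos(t)/2 + 63*cos(3*t)/2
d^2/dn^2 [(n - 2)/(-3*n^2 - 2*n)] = 2*(-9*n^3 + 54*n^2 + 36*n + 8)/(n^3*(27*n^3 + 54*n^2 + 36*n + 8))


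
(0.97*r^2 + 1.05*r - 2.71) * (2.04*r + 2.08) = 1.9788*r^3 + 4.1596*r^2 - 3.3444*r - 5.6368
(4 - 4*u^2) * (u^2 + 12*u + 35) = -4*u^4 - 48*u^3 - 136*u^2 + 48*u + 140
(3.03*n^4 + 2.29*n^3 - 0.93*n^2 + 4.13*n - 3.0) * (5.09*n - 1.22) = 15.4227*n^5 + 7.9595*n^4 - 7.5275*n^3 + 22.1563*n^2 - 20.3086*n + 3.66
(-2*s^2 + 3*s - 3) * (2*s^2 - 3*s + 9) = -4*s^4 + 12*s^3 - 33*s^2 + 36*s - 27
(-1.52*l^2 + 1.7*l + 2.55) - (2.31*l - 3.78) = -1.52*l^2 - 0.61*l + 6.33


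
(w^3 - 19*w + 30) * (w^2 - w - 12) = w^5 - w^4 - 31*w^3 + 49*w^2 + 198*w - 360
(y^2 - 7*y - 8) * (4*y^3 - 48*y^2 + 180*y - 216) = 4*y^5 - 76*y^4 + 484*y^3 - 1092*y^2 + 72*y + 1728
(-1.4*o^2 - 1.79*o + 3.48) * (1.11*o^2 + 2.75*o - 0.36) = -1.554*o^4 - 5.8369*o^3 - 0.5557*o^2 + 10.2144*o - 1.2528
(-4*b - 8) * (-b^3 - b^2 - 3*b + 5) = 4*b^4 + 12*b^3 + 20*b^2 + 4*b - 40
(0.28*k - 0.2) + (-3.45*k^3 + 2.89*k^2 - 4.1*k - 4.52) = -3.45*k^3 + 2.89*k^2 - 3.82*k - 4.72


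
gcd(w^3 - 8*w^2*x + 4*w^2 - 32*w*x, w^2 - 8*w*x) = -w^2 + 8*w*x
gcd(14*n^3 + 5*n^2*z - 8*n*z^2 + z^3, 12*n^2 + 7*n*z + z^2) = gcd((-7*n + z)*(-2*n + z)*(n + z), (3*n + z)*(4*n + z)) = 1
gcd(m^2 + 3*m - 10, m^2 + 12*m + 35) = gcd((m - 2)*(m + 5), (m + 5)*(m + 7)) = m + 5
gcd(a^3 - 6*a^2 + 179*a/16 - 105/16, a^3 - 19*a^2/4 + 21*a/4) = a^2 - 19*a/4 + 21/4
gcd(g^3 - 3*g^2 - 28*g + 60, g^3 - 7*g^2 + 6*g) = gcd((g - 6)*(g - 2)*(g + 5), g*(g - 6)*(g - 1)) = g - 6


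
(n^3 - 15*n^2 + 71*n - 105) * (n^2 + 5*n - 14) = n^5 - 10*n^4 - 18*n^3 + 460*n^2 - 1519*n + 1470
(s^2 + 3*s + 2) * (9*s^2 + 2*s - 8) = 9*s^4 + 29*s^3 + 16*s^2 - 20*s - 16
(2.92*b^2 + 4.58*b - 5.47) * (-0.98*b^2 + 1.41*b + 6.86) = -2.8616*b^4 - 0.371200000000001*b^3 + 31.8496*b^2 + 23.7061*b - 37.5242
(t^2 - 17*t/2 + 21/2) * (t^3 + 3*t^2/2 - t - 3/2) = t^5 - 7*t^4 - 13*t^3/4 + 91*t^2/4 + 9*t/4 - 63/4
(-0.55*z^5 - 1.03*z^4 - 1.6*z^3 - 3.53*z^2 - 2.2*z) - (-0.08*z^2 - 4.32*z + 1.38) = -0.55*z^5 - 1.03*z^4 - 1.6*z^3 - 3.45*z^2 + 2.12*z - 1.38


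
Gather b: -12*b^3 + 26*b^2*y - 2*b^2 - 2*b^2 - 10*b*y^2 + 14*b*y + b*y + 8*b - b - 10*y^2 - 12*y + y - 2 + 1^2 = -12*b^3 + b^2*(26*y - 4) + b*(-10*y^2 + 15*y + 7) - 10*y^2 - 11*y - 1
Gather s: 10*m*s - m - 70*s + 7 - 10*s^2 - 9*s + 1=-m - 10*s^2 + s*(10*m - 79) + 8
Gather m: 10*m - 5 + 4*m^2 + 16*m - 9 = 4*m^2 + 26*m - 14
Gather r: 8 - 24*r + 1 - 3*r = 9 - 27*r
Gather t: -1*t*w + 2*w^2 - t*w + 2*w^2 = -2*t*w + 4*w^2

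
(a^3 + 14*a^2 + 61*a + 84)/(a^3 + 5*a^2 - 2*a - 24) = (a + 7)/(a - 2)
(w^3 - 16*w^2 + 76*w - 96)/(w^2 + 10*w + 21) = (w^3 - 16*w^2 + 76*w - 96)/(w^2 + 10*w + 21)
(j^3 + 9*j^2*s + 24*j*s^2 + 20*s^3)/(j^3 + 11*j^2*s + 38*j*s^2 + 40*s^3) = (j + 2*s)/(j + 4*s)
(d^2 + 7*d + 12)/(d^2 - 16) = (d + 3)/(d - 4)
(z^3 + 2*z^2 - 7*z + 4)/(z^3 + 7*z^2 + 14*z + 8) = (z^2 - 2*z + 1)/(z^2 + 3*z + 2)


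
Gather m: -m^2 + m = -m^2 + m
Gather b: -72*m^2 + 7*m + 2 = -72*m^2 + 7*m + 2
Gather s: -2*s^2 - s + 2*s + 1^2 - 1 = -2*s^2 + s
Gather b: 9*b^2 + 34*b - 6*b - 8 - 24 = 9*b^2 + 28*b - 32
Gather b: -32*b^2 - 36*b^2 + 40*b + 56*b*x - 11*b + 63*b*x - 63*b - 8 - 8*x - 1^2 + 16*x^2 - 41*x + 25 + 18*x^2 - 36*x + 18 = -68*b^2 + b*(119*x - 34) + 34*x^2 - 85*x + 34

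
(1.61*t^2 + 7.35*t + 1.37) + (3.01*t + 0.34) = 1.61*t^2 + 10.36*t + 1.71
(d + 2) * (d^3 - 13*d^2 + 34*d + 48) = d^4 - 11*d^3 + 8*d^2 + 116*d + 96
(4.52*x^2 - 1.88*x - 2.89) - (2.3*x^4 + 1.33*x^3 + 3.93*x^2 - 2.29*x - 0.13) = -2.3*x^4 - 1.33*x^3 + 0.589999999999999*x^2 + 0.41*x - 2.76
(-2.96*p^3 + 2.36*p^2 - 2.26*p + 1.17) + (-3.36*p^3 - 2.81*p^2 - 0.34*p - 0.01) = -6.32*p^3 - 0.45*p^2 - 2.6*p + 1.16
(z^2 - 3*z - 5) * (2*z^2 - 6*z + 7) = 2*z^4 - 12*z^3 + 15*z^2 + 9*z - 35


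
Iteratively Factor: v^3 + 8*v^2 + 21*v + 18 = (v + 3)*(v^2 + 5*v + 6) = (v + 2)*(v + 3)*(v + 3)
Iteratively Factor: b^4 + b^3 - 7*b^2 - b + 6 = (b + 1)*(b^3 - 7*b + 6) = (b - 2)*(b + 1)*(b^2 + 2*b - 3) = (b - 2)*(b - 1)*(b + 1)*(b + 3)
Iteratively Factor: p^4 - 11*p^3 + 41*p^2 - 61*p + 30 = (p - 1)*(p^3 - 10*p^2 + 31*p - 30) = (p - 3)*(p - 1)*(p^2 - 7*p + 10) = (p - 3)*(p - 2)*(p - 1)*(p - 5)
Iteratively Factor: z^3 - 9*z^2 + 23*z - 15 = (z - 1)*(z^2 - 8*z + 15) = (z - 3)*(z - 1)*(z - 5)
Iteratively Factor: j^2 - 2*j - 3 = (j - 3)*(j + 1)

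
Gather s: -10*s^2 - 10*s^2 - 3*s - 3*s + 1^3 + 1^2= -20*s^2 - 6*s + 2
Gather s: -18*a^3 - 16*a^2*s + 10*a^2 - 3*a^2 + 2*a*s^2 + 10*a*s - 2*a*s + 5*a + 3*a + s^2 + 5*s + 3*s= -18*a^3 + 7*a^2 + 8*a + s^2*(2*a + 1) + s*(-16*a^2 + 8*a + 8)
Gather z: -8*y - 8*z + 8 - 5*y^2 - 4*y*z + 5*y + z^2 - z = -5*y^2 - 3*y + z^2 + z*(-4*y - 9) + 8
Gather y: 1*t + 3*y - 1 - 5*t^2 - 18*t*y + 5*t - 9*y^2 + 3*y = -5*t^2 + 6*t - 9*y^2 + y*(6 - 18*t) - 1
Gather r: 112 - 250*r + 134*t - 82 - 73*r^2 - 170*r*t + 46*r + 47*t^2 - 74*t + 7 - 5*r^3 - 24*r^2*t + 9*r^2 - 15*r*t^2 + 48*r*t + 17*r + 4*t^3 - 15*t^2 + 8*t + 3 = -5*r^3 + r^2*(-24*t - 64) + r*(-15*t^2 - 122*t - 187) + 4*t^3 + 32*t^2 + 68*t + 40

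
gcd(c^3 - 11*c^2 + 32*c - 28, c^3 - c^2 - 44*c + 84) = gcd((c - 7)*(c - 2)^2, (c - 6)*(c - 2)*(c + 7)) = c - 2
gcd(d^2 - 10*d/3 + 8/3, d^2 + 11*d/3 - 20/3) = d - 4/3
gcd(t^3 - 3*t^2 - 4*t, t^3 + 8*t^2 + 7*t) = t^2 + t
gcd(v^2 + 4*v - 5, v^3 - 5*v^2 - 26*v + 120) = v + 5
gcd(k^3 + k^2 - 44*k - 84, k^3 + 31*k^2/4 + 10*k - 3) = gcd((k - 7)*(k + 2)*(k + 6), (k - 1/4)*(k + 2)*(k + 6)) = k^2 + 8*k + 12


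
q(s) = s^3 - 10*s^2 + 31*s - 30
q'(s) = 3*s^2 - 20*s + 31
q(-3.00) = -240.00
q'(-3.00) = 118.00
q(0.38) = -19.61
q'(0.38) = 23.83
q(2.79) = 0.37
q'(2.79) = -1.45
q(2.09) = 0.24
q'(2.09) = 2.30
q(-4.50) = -463.12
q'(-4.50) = 181.75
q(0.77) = -11.60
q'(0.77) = 17.38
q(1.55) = -2.25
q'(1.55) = 7.21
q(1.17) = -5.82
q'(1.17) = 11.71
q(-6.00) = -792.00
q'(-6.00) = 259.00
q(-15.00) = -6120.00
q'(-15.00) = 1006.00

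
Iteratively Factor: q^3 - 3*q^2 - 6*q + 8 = (q - 4)*(q^2 + q - 2) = (q - 4)*(q - 1)*(q + 2)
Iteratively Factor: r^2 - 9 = (r - 3)*(r + 3)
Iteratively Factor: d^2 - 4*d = (d - 4)*(d)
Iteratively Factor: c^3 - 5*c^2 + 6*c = (c)*(c^2 - 5*c + 6) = c*(c - 3)*(c - 2)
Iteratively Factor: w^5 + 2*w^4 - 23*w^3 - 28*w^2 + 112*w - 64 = (w + 4)*(w^4 - 2*w^3 - 15*w^2 + 32*w - 16) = (w - 4)*(w + 4)*(w^3 + 2*w^2 - 7*w + 4) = (w - 4)*(w + 4)^2*(w^2 - 2*w + 1) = (w - 4)*(w - 1)*(w + 4)^2*(w - 1)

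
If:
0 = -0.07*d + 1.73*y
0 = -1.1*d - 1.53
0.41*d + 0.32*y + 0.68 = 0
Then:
No Solution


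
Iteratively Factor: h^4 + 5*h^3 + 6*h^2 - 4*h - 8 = (h + 2)*(h^3 + 3*h^2 - 4) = (h - 1)*(h + 2)*(h^2 + 4*h + 4) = (h - 1)*(h + 2)^2*(h + 2)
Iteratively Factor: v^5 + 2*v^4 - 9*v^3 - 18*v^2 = (v + 2)*(v^4 - 9*v^2) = (v + 2)*(v + 3)*(v^3 - 3*v^2) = v*(v + 2)*(v + 3)*(v^2 - 3*v) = v^2*(v + 2)*(v + 3)*(v - 3)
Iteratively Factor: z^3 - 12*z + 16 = (z + 4)*(z^2 - 4*z + 4) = (z - 2)*(z + 4)*(z - 2)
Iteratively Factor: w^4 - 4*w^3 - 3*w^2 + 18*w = (w + 2)*(w^3 - 6*w^2 + 9*w) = w*(w + 2)*(w^2 - 6*w + 9) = w*(w - 3)*(w + 2)*(w - 3)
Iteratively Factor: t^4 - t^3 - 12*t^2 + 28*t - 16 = (t - 2)*(t^3 + t^2 - 10*t + 8) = (t - 2)^2*(t^2 + 3*t - 4) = (t - 2)^2*(t + 4)*(t - 1)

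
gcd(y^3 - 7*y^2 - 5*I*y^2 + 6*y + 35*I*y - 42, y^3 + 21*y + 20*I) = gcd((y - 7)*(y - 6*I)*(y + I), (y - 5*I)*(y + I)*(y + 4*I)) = y + I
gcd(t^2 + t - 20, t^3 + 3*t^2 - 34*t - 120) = t + 5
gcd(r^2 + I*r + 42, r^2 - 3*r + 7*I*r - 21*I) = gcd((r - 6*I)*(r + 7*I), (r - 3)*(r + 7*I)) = r + 7*I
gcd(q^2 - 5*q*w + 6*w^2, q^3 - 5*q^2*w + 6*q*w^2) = q^2 - 5*q*w + 6*w^2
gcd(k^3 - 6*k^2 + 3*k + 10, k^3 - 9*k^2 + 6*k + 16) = k^2 - k - 2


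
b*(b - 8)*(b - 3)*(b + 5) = b^4 - 6*b^3 - 31*b^2 + 120*b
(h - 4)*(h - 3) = h^2 - 7*h + 12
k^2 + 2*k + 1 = (k + 1)^2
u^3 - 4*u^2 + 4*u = u*(u - 2)^2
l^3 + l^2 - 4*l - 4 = (l - 2)*(l + 1)*(l + 2)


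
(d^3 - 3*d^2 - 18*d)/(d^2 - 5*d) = (d^2 - 3*d - 18)/(d - 5)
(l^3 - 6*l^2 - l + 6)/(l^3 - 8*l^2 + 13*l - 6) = (l + 1)/(l - 1)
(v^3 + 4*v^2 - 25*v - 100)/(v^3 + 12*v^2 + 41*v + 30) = (v^2 - v - 20)/(v^2 + 7*v + 6)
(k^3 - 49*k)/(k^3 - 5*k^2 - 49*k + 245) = k/(k - 5)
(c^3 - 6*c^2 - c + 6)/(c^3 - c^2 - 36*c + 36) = (c + 1)/(c + 6)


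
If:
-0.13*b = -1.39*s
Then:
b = 10.6923076923077*s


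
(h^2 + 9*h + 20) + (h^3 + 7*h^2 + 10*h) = h^3 + 8*h^2 + 19*h + 20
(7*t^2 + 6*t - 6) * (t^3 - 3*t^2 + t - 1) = 7*t^5 - 15*t^4 - 17*t^3 + 17*t^2 - 12*t + 6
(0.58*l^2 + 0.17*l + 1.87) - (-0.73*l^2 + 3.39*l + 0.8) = 1.31*l^2 - 3.22*l + 1.07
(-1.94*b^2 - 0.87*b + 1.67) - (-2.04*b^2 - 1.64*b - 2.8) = 0.1*b^2 + 0.77*b + 4.47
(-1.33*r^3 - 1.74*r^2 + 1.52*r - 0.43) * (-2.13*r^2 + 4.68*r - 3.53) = 2.8329*r^5 - 2.5182*r^4 - 6.6859*r^3 + 14.1717*r^2 - 7.378*r + 1.5179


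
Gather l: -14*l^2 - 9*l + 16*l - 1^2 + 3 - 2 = -14*l^2 + 7*l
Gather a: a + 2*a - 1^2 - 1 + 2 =3*a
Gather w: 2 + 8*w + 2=8*w + 4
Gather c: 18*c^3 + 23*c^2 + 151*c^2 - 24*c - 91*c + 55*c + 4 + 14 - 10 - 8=18*c^3 + 174*c^2 - 60*c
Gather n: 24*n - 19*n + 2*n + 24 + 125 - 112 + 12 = 7*n + 49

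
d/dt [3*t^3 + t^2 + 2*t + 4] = 9*t^2 + 2*t + 2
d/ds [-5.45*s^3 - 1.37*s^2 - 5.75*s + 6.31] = -16.35*s^2 - 2.74*s - 5.75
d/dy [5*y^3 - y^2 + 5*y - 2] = 15*y^2 - 2*y + 5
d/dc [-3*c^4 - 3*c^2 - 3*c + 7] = -12*c^3 - 6*c - 3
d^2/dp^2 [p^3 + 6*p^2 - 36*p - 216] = 6*p + 12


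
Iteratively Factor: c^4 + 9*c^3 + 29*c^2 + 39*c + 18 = (c + 1)*(c^3 + 8*c^2 + 21*c + 18) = (c + 1)*(c + 2)*(c^2 + 6*c + 9) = (c + 1)*(c + 2)*(c + 3)*(c + 3)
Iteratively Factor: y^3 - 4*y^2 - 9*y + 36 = (y - 4)*(y^2 - 9) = (y - 4)*(y - 3)*(y + 3)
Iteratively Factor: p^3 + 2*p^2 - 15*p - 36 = (p + 3)*(p^2 - p - 12) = (p + 3)^2*(p - 4)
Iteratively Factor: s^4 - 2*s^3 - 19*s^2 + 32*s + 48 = (s - 3)*(s^3 + s^2 - 16*s - 16) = (s - 3)*(s + 1)*(s^2 - 16) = (s - 4)*(s - 3)*(s + 1)*(s + 4)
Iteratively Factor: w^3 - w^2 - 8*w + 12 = (w - 2)*(w^2 + w - 6) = (w - 2)*(w + 3)*(w - 2)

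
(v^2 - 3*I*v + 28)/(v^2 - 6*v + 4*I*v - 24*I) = (v - 7*I)/(v - 6)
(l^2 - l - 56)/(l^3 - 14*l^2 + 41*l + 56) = (l + 7)/(l^2 - 6*l - 7)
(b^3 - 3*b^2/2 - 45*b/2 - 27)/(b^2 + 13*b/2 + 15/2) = (b^2 - 3*b - 18)/(b + 5)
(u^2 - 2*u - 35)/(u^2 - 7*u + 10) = (u^2 - 2*u - 35)/(u^2 - 7*u + 10)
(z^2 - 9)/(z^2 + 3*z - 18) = (z + 3)/(z + 6)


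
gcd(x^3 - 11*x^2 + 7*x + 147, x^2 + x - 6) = x + 3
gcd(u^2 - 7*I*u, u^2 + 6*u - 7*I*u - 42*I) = u - 7*I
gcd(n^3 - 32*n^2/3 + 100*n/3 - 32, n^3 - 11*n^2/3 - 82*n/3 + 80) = n^2 - 26*n/3 + 16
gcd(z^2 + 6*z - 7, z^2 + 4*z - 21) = z + 7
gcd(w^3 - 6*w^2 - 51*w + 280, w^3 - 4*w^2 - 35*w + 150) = w - 5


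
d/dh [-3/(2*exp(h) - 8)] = 3*exp(h)/(2*(exp(h) - 4)^2)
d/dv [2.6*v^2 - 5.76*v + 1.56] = 5.2*v - 5.76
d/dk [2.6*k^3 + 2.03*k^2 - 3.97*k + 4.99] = 7.8*k^2 + 4.06*k - 3.97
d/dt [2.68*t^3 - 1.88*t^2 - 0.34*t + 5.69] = 8.04*t^2 - 3.76*t - 0.34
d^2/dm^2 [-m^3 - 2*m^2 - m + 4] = -6*m - 4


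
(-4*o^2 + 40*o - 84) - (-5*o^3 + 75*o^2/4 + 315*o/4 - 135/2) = 5*o^3 - 91*o^2/4 - 155*o/4 - 33/2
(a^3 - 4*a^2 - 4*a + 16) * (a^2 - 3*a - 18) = a^5 - 7*a^4 - 10*a^3 + 100*a^2 + 24*a - 288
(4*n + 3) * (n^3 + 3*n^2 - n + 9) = 4*n^4 + 15*n^3 + 5*n^2 + 33*n + 27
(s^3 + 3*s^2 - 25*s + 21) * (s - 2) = s^4 + s^3 - 31*s^2 + 71*s - 42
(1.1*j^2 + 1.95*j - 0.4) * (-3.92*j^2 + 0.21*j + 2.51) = -4.312*j^4 - 7.413*j^3 + 4.7385*j^2 + 4.8105*j - 1.004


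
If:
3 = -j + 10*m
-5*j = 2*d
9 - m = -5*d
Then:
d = -145/84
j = 29/42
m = 31/84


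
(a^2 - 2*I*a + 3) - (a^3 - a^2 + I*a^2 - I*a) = -a^3 + 2*a^2 - I*a^2 - I*a + 3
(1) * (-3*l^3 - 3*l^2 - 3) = -3*l^3 - 3*l^2 - 3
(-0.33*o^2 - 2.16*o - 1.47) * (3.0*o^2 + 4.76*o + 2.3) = -0.99*o^4 - 8.0508*o^3 - 15.4506*o^2 - 11.9652*o - 3.381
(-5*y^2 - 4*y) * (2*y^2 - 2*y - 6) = -10*y^4 + 2*y^3 + 38*y^2 + 24*y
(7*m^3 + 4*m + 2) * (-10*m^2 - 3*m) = -70*m^5 - 21*m^4 - 40*m^3 - 32*m^2 - 6*m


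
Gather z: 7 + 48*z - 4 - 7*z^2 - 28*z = -7*z^2 + 20*z + 3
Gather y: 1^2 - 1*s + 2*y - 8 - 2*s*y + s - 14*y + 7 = y*(-2*s - 12)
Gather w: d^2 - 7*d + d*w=d^2 + d*w - 7*d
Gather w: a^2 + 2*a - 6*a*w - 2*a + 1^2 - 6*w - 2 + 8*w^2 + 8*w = a^2 + 8*w^2 + w*(2 - 6*a) - 1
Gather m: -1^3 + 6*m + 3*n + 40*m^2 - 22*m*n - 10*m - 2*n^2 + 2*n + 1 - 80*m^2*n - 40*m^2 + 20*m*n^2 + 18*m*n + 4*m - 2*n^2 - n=-80*m^2*n + m*(20*n^2 - 4*n) - 4*n^2 + 4*n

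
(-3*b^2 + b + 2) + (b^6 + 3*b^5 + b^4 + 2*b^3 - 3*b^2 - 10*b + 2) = b^6 + 3*b^5 + b^4 + 2*b^3 - 6*b^2 - 9*b + 4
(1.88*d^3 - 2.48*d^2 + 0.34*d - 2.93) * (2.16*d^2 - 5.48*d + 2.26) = 4.0608*d^5 - 15.6592*d^4 + 18.5736*d^3 - 13.7968*d^2 + 16.8248*d - 6.6218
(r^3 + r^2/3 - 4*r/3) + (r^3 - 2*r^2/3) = 2*r^3 - r^2/3 - 4*r/3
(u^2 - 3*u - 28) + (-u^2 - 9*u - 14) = -12*u - 42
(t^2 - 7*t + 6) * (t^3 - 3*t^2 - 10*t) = t^5 - 10*t^4 + 17*t^3 + 52*t^2 - 60*t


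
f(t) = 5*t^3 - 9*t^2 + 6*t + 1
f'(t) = 15*t^2 - 18*t + 6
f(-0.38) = -2.85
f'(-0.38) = 15.01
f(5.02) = 436.85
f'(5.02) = 293.65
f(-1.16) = -25.87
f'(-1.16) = 47.06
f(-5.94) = -1400.12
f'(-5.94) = 642.17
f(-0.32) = -2.01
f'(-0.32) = 13.30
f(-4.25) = -570.89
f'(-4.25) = 353.44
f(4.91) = 405.34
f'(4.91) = 279.24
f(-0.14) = -0.03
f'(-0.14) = 8.81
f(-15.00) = -18989.00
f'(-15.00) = 3651.00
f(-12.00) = -10007.00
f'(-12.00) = 2382.00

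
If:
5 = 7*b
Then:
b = 5/7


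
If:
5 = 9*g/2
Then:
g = 10/9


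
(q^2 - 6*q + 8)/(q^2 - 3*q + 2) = (q - 4)/(q - 1)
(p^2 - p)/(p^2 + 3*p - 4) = p/(p + 4)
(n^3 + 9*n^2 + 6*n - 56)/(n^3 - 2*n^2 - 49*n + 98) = (n + 4)/(n - 7)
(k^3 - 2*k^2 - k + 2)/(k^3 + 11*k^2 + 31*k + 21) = (k^2 - 3*k + 2)/(k^2 + 10*k + 21)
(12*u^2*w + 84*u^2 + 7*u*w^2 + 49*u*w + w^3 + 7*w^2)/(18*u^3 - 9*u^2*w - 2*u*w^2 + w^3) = (4*u*w + 28*u + w^2 + 7*w)/(6*u^2 - 5*u*w + w^2)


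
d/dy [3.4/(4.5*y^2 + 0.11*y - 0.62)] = (-30.6*y - 0.374)/(4.5*y^2 + 0.11*y - 0.62)^2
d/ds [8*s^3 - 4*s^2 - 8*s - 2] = 24*s^2 - 8*s - 8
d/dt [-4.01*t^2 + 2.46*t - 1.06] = 2.46 - 8.02*t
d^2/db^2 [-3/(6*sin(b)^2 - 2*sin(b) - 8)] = 3*(36*sin(b)^3 - 45*sin(b)^2 + 40*sin(b) - 26)/(2*(sin(b) + 1)^2*(3*sin(b) - 4)^3)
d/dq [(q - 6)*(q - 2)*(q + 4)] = 3*q^2 - 8*q - 20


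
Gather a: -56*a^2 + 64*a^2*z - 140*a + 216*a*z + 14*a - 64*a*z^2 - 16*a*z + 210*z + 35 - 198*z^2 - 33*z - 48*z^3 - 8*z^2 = a^2*(64*z - 56) + a*(-64*z^2 + 200*z - 126) - 48*z^3 - 206*z^2 + 177*z + 35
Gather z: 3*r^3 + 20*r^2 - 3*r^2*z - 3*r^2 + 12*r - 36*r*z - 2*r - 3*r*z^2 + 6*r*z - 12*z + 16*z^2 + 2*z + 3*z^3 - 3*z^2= 3*r^3 + 17*r^2 + 10*r + 3*z^3 + z^2*(13 - 3*r) + z*(-3*r^2 - 30*r - 10)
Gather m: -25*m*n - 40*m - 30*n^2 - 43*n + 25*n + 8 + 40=m*(-25*n - 40) - 30*n^2 - 18*n + 48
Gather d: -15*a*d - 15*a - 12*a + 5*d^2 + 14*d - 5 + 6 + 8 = -27*a + 5*d^2 + d*(14 - 15*a) + 9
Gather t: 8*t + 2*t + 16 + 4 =10*t + 20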